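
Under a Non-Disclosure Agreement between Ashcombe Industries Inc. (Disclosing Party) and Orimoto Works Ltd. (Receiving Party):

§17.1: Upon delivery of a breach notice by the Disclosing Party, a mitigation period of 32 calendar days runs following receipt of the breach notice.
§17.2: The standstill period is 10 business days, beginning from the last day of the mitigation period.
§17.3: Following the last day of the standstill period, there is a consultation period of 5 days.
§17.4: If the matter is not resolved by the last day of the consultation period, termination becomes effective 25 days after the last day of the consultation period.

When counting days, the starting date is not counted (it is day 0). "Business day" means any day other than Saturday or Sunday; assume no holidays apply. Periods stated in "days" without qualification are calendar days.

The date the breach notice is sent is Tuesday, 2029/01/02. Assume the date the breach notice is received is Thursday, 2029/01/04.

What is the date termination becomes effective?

Adding 32 calendar days to 2029/01/04 gives 2029/02/05, which is the last day of the mitigation period.
The last day of the standstill period: counting 10 business days from Monday, 2029/02/05 (Feb 6, Feb 7, Feb 8, Feb 9, Feb 12, Feb 13, Feb 14, Feb 15, Feb 16, Feb 19, skipping weekends) reaches Monday, 2029/02/19.
Adding 5 calendar days to 2029/02/19 gives 2029/02/24, which is the last day of the consultation period.
The date termination becomes effective: 25 calendar days after 2029/02/24 is 2029/03/21.

2029/03/21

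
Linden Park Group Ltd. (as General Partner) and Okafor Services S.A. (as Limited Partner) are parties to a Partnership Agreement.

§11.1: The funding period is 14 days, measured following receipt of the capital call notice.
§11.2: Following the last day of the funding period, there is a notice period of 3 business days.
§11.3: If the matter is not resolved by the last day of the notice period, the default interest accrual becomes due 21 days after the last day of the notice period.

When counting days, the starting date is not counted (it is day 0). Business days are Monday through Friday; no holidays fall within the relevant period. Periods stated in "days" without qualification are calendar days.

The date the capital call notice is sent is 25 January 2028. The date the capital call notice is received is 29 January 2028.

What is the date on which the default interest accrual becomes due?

8 March 2028

Adding 14 calendar days to 29 January 2028 gives 12 February 2028, which is the last day of the funding period.
The last day of the notice period: counting 3 business days from Saturday, 12 February 2028 (Feb 14, Feb 15, Feb 16, skipping weekends) reaches Wednesday, 16 February 2028.
The date on which the default interest accrual becomes due: 21 calendar days after 16 February 2028 is 8 March 2028.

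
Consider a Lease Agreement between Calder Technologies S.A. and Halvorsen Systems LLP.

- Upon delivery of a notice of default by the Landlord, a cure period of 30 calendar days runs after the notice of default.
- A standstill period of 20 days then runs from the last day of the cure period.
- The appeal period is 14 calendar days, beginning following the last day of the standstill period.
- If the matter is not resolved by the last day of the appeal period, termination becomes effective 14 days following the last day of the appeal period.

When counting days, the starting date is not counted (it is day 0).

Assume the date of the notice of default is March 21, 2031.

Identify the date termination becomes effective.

June 7, 2031

The last day of the cure period: 30 calendar days after March 21, 2031 is April 20, 2031.
The last day of the standstill period: 20 calendar days after April 20, 2031 is May 10, 2031.
The last day of the appeal period: May 10, 2031 + 14 days = May 24, 2031.
The date termination becomes effective: May 24, 2031 + 14 days = June 7, 2031.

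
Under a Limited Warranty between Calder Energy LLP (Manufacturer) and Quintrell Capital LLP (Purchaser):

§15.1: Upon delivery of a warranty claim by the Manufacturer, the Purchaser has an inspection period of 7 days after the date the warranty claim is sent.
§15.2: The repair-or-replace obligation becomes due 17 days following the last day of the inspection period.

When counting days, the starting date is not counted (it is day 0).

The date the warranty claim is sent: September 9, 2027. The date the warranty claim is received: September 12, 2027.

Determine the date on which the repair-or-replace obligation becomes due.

October 3, 2027

The last day of the inspection period: September 9, 2027 + 7 days = September 16, 2027.
The date on which the repair-or-replace obligation becomes due: September 16, 2027 + 17 days = October 3, 2027.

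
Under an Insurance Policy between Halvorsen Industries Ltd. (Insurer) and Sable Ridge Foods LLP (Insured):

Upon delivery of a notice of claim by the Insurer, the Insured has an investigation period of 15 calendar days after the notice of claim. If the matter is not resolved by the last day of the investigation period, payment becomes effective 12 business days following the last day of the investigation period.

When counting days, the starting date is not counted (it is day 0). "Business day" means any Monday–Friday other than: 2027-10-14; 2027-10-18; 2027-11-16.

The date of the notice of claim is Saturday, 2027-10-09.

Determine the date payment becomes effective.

The last day of the investigation period: 15 calendar days after 2027-10-09 is 2027-10-24.
The date payment becomes effective: 12 business days after Sunday, 2027-10-24, skipping weekends — Oct 25, Oct 26, Oct 27, Oct 28, …, Nov 5, Nov 8, Nov 9 — lands on Tuesday, 2027-11-09.

2027-11-09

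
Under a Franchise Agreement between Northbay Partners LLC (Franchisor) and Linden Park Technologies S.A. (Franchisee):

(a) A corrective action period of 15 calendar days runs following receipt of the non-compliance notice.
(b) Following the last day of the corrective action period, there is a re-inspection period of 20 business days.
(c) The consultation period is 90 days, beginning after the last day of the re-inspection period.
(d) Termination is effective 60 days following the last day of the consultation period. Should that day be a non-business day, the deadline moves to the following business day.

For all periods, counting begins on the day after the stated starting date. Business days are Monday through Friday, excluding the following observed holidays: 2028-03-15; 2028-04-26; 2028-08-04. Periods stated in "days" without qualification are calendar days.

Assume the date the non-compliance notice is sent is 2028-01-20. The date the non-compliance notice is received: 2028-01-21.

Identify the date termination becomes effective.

The last day of the corrective action period: 15 calendar days after 2028-01-21 is 2028-02-05.
The last day of the re-inspection period: counting 20 business days from Saturday, 2028-02-05 (Feb 7, Feb 8, Feb 9, Feb 10, …, Mar 1, Mar 2, Mar 3, skipping weekends) reaches Friday, 2028-03-03.
Adding 90 calendar days to 2028-03-03 gives 2028-06-01, which is the last day of the consultation period.
The date termination becomes effective: 60 calendar days after 2028-06-01 is 2028-07-31. 2028-07-31 is a Monday and is not a listed holiday, so no roll-forward applies.

2028-07-31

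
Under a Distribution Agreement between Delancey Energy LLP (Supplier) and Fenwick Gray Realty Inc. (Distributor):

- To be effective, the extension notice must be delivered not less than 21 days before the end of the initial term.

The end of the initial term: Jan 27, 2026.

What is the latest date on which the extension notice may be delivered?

Counting back 21 calendar days from Jan 27, 2026 gives Jan 6, 2026.

Jan 6, 2026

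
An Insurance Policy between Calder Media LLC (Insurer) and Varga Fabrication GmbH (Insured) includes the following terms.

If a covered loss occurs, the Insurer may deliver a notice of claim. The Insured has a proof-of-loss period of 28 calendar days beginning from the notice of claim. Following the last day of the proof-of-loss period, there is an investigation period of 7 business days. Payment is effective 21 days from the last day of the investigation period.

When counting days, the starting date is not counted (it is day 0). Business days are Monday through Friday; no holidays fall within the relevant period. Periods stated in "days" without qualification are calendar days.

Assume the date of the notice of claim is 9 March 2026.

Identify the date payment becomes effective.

Adding 28 calendar days to 9 March 2026 gives 6 April 2026, which is the last day of the proof-of-loss period.
The last day of the investigation period: 7 business days after Monday, 6 April 2026, skipping weekends — Apr 7, Apr 8, Apr 9, Apr 10, Apr 13, Apr 14, Apr 15 — lands on Wednesday, 15 April 2026.
Adding 21 calendar days to 15 April 2026 gives 6 May 2026, which is the date payment becomes effective.

6 May 2026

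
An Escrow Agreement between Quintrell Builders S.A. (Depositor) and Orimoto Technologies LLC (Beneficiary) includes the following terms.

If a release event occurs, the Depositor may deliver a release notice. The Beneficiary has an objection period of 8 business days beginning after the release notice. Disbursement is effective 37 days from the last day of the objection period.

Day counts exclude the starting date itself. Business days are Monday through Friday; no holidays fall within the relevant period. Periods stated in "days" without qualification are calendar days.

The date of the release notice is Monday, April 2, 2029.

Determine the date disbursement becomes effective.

The last day of the objection period: counting 8 business days from Monday, April 2, 2029 (Apr 3, Apr 4, Apr 5, Apr 6, Apr 9, Apr 10, Apr 11, Apr 12, skipping weekends) reaches Thursday, April 12, 2029.
Adding 37 calendar days to April 12, 2029 gives May 19, 2029, which is the date disbursement becomes effective.

May 19, 2029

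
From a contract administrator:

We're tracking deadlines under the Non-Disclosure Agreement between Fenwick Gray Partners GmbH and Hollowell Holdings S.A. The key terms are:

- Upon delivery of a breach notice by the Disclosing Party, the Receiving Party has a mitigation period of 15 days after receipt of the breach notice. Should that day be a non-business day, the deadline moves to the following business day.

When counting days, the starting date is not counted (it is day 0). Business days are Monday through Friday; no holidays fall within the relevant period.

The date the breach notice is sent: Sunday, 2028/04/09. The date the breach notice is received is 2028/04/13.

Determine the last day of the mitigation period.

2028/04/28

Adding 15 calendar days to 2028/04/13 gives 2028/04/28, which is the last day of the mitigation period. 2028/04/28 is a Friday, so no roll-forward applies.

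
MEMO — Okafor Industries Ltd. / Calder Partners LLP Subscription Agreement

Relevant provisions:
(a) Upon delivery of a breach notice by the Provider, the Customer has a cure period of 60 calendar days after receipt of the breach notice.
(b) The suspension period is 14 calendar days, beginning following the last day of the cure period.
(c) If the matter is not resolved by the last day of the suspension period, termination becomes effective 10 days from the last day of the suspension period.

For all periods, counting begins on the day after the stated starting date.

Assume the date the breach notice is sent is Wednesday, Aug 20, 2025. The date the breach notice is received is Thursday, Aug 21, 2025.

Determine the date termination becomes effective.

Nov 13, 2025

Adding 60 calendar days to Aug 21, 2025 gives Oct 20, 2025, which is the last day of the cure period.
Adding 14 calendar days to Oct 20, 2025 gives Nov 3, 2025, which is the last day of the suspension period.
The date termination becomes effective: Nov 3, 2025 + 10 days = Nov 13, 2025.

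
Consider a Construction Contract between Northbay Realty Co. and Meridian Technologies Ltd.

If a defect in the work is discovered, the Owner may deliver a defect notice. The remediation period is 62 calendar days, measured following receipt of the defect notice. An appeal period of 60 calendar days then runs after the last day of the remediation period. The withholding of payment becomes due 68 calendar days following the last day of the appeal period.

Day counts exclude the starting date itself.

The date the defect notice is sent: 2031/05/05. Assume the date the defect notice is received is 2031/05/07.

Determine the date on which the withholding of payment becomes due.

2031/11/13

Adding 62 calendar days to 2031/05/07 gives 2031/07/08, which is the last day of the remediation period.
The last day of the appeal period: 2031/07/08 + 60 days = 2031/09/06.
The date on which the withholding of payment becomes due: 68 calendar days after 2031/09/06 is 2031/11/13.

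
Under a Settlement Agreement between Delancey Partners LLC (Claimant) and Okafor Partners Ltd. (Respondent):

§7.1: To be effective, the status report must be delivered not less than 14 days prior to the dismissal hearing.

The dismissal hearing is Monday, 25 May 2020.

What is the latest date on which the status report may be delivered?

25 May 2020 minus 14 days is 11 May 2020.

11 May 2020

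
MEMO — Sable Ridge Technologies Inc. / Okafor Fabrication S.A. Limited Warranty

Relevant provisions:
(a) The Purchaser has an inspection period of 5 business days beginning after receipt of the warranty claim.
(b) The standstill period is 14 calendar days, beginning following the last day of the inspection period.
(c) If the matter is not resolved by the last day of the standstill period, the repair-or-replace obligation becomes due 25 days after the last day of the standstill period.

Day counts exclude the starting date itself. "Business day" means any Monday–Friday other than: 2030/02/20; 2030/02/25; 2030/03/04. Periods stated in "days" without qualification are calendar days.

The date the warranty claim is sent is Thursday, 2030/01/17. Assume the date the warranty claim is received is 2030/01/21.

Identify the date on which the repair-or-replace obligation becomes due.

2030/03/08

From Monday, 2030/01/21, 5 business days (Jan 22, Jan 23, Jan 24, Jan 25, Jan 28, skipping weekends) brings us to Monday, 2030/01/28, which is the last day of the inspection period.
The last day of the standstill period: 14 calendar days after 2030/01/28 is 2030/02/11.
The date on which the repair-or-replace obligation becomes due: 2030/02/11 + 25 days = 2030/03/08.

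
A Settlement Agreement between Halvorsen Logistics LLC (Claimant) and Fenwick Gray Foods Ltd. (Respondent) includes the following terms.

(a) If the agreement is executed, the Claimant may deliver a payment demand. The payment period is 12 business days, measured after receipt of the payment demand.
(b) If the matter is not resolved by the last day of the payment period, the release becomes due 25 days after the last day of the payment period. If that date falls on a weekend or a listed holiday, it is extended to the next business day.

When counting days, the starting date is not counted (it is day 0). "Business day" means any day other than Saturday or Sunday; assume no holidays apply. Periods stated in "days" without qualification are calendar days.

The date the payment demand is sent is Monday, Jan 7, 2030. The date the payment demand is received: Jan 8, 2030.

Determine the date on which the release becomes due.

The last day of the payment period: counting 12 business days from Tuesday, Jan 8, 2030 (Jan 9, Jan 10, Jan 11, Jan 14, …, Jan 22, Jan 23, Jan 24, skipping weekends) reaches Thursday, Jan 24, 2030.
The date on which the release becomes due: 25 calendar days after Jan 24, 2030 is Feb 18, 2030. Feb 18, 2030 is a Monday, so no roll-forward applies.

Feb 18, 2030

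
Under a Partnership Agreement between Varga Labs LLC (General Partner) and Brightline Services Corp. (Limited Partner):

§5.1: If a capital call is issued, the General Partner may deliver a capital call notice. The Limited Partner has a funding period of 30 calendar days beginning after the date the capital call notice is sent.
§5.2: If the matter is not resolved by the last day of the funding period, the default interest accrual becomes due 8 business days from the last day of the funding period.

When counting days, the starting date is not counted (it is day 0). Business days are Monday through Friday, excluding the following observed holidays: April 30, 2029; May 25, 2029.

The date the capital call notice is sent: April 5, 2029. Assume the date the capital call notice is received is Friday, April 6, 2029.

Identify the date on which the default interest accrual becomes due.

May 16, 2029

Adding 30 calendar days to April 5, 2029 gives May 5, 2029, which is the last day of the funding period.
The date on which the default interest accrual becomes due: 8 business days after Saturday, May 5, 2029, skipping weekends — May 7, May 8, May 9, May 10, May 11, May 14, May 15, May 16 — lands on Wednesday, May 16, 2029.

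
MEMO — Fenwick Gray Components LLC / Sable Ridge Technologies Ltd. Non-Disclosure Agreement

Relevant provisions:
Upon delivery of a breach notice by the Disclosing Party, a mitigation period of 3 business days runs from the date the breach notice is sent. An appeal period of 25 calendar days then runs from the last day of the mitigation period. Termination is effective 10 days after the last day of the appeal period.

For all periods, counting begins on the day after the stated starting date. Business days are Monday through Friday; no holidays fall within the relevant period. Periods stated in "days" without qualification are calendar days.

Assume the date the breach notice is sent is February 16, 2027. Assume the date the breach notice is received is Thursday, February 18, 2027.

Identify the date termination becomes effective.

The last day of the mitigation period: 3 business days after Tuesday, February 16, 2027, skipping weekends — Feb 17, Feb 18, Feb 19 — lands on Friday, February 19, 2027.
Adding 25 calendar days to February 19, 2027 gives March 16, 2027, which is the last day of the appeal period.
The date termination becomes effective: March 16, 2027 + 10 days = March 26, 2027.

March 26, 2027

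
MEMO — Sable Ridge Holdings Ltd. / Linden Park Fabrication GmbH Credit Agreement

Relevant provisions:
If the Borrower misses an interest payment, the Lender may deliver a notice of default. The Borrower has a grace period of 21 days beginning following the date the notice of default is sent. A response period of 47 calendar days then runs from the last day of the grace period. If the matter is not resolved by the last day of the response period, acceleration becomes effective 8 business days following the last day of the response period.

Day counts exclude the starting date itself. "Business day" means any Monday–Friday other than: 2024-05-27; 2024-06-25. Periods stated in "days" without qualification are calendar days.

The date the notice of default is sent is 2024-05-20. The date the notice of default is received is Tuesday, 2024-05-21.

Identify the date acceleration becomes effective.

2024-08-07

The last day of the grace period: 21 calendar days after 2024-05-20 is 2024-06-10.
The last day of the response period: 2024-06-10 + 47 days = 2024-07-27.
The date acceleration becomes effective: 8 business days after Saturday, 2024-07-27, skipping weekends — Jul 29, Jul 30, Jul 31, Aug 1, Aug 2, Aug 5, Aug 6, Aug 7 — lands on Wednesday, 2024-08-07.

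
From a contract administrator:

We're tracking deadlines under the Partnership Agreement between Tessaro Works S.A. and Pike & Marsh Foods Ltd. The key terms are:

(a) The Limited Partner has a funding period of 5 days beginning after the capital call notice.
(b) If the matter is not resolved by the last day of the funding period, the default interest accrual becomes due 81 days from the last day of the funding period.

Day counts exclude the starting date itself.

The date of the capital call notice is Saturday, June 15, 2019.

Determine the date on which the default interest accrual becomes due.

The last day of the funding period: June 15, 2019 + 5 days = June 20, 2019.
Adding 81 calendar days to June 20, 2019 gives September 9, 2019, which is the date on which the default interest accrual becomes due.

September 9, 2019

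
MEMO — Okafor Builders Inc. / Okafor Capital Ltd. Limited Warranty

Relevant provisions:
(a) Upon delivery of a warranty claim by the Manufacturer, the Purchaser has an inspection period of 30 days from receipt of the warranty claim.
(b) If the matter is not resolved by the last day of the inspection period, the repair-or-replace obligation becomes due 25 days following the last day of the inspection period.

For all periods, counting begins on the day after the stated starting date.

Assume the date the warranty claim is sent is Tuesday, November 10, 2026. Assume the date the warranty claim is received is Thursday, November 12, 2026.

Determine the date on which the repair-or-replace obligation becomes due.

January 6, 2027

Adding 30 calendar days to November 12, 2026 gives December 12, 2026, which is the last day of the inspection period.
Adding 25 calendar days to December 12, 2026 gives January 6, 2027, which is the date on which the repair-or-replace obligation becomes due.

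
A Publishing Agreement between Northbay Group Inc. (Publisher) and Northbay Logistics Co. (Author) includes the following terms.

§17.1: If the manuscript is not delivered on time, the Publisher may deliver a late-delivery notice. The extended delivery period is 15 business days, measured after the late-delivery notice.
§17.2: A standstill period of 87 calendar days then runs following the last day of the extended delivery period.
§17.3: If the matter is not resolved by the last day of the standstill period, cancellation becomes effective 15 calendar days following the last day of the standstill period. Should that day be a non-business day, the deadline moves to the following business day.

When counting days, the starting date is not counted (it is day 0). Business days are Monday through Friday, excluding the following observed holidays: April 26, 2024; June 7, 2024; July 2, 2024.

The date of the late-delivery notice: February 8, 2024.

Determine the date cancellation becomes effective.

From Thursday, February 8, 2024, 15 business days (Feb 9, Feb 12, Feb 13, Feb 14, …, Feb 27, Feb 28, Feb 29, skipping weekends) brings us to Thursday, February 29, 2024, which is the last day of the extended delivery period.
The last day of the standstill period: February 29, 2024 + 87 days = May 26, 2024.
The date cancellation becomes effective: 15 calendar days after May 26, 2024 is June 10, 2024. June 10, 2024 is a Monday and is not a listed holiday, so no roll-forward applies.

June 10, 2024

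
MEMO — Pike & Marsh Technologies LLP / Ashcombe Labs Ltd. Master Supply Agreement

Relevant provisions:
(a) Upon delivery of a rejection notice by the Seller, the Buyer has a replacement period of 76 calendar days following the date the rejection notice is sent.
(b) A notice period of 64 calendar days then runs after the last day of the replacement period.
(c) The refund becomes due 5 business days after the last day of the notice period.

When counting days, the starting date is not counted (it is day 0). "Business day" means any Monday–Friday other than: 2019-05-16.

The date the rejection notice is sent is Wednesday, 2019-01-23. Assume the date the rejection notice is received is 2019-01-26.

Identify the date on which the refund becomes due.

2019-06-19

Adding 76 calendar days to 2019-01-23 gives 2019-04-09, which is the last day of the replacement period.
The last day of the notice period: 2019-04-09 + 64 days = 2019-06-12.
From Wednesday, 2019-06-12, 5 business days (Jun 13, Jun 14, Jun 17, Jun 18, Jun 19, skipping weekends) brings us to Wednesday, 2019-06-19, which is the date on which the refund becomes due.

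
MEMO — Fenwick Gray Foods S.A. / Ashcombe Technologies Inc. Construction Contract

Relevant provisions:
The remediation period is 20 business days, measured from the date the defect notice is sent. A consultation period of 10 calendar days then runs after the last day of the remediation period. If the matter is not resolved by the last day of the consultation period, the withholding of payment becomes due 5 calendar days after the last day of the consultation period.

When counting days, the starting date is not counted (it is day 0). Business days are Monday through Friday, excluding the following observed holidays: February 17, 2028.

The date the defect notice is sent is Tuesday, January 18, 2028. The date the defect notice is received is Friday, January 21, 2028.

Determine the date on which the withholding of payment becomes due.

The last day of the remediation period: counting 20 business days from Tuesday, January 18, 2028 (Jan 19, Jan 20, Jan 21, Jan 24, …, Feb 11, Feb 14, Feb 15, skipping weekends) reaches Tuesday, February 15, 2028.
The last day of the consultation period: 10 calendar days after February 15, 2028 is February 25, 2028.
The date on which the withholding of payment becomes due: 5 calendar days after February 25, 2028 is March 1, 2028.

March 1, 2028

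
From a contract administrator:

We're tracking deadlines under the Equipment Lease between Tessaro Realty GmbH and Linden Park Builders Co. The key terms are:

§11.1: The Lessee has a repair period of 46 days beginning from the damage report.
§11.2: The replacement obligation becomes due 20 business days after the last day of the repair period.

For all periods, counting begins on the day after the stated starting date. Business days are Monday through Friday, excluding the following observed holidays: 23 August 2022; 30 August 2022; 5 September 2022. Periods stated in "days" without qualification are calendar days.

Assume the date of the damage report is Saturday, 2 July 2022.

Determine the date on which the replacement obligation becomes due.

19 September 2022

The last day of the repair period: 2 July 2022 + 46 days = 17 August 2022.
The date on which the replacement obligation becomes due: counting 20 business days from Wednesday, 17 August 2022 (Aug 18, Aug 19, Aug 22, Aug 24, …, Sep 15, Sep 16, Sep 19, skipping weekends and the listed holidays on Aug 23, Aug 30, Sep 5) reaches Monday, 19 September 2022.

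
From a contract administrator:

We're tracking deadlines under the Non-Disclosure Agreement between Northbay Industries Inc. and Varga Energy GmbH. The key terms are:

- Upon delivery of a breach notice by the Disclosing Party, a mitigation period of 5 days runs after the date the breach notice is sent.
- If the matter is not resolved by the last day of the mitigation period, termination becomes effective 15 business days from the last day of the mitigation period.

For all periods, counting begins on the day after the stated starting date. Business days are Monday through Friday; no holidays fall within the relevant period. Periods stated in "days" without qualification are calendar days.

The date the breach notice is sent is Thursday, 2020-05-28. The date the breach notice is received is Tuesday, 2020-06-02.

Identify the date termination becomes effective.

2020-06-23

The last day of the mitigation period: 2020-05-28 + 5 days = 2020-06-02.
The date termination becomes effective: 15 business days after Tuesday, 2020-06-02, skipping weekends — Jun 3, Jun 4, Jun 5, Jun 8, …, Jun 19, Jun 22, Jun 23 — lands on Tuesday, 2020-06-23.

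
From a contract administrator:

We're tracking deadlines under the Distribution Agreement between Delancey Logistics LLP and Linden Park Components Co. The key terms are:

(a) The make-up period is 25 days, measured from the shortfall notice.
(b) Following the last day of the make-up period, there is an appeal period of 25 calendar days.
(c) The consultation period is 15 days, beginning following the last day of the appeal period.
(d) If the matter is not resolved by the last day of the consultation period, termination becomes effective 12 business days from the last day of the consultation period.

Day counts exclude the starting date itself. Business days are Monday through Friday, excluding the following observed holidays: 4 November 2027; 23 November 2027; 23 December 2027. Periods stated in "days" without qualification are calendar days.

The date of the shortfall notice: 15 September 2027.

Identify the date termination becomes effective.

Adding 25 calendar days to 15 September 2027 gives 10 October 2027, which is the last day of the make-up period.
The last day of the appeal period: 10 October 2027 + 25 days = 4 November 2027.
The last day of the consultation period: 15 calendar days after 4 November 2027 is 19 November 2027.
From Friday, 19 November 2027, 12 business days (Nov 22, Nov 24, Nov 25, Nov 26, …, Dec 6, Dec 7, Dec 8, skipping weekends and the listed holiday on Nov 23) brings us to Wednesday, 8 December 2027, which is the date termination becomes effective.

8 December 2027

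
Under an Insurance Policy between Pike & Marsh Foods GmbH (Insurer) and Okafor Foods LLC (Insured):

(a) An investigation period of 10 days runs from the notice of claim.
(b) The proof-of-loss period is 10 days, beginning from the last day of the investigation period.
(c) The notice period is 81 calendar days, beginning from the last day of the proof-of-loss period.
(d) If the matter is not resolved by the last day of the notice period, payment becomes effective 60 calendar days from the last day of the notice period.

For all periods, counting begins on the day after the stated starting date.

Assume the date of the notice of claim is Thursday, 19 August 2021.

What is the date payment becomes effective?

The last day of the investigation period: 19 August 2021 + 10 days = 29 August 2021.
The last day of the proof-of-loss period: 10 calendar days after 29 August 2021 is 8 September 2021.
Adding 81 calendar days to 8 September 2021 gives 28 November 2021, which is the last day of the notice period.
The date payment becomes effective: 28 November 2021 + 60 days = 27 January 2022.

27 January 2022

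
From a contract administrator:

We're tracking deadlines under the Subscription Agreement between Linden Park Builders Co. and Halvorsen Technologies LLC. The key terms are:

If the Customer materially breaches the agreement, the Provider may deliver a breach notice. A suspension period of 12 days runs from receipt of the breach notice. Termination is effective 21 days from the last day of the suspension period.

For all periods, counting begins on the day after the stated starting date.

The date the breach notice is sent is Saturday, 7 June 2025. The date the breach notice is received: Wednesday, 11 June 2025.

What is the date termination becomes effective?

14 July 2025

Adding 12 calendar days to 11 June 2025 gives 23 June 2025, which is the last day of the suspension period.
Adding 21 calendar days to 23 June 2025 gives 14 July 2025, which is the date termination becomes effective.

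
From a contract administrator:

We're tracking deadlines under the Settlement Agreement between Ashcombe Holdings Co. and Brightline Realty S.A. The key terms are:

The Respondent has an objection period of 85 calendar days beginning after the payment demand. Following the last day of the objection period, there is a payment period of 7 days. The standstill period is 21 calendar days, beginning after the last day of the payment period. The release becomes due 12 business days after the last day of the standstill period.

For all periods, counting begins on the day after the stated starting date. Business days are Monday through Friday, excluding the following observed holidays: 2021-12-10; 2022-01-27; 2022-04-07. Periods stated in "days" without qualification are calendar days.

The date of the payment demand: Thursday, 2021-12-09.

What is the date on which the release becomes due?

Adding 85 calendar days to 2021-12-09 gives 2022-03-04, which is the last day of the objection period.
The last day of the payment period: 2022-03-04 + 7 days = 2022-03-11.
Adding 21 calendar days to 2022-03-11 gives 2022-04-01, which is the last day of the standstill period.
The date on which the release becomes due: 12 business days after Friday, 2022-04-01, skipping weekends and the listed holiday on Apr 7 — Apr 4, Apr 5, Apr 6, Apr 8, …, Apr 18, Apr 19, Apr 20 — lands on Wednesday, 2022-04-20.

2022-04-20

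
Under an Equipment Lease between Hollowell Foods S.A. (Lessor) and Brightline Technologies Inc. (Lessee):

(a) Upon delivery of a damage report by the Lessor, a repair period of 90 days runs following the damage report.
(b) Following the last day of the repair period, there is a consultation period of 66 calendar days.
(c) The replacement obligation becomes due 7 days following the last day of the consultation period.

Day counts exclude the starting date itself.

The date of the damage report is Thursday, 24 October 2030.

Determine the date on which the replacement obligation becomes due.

5 April 2031

The last day of the repair period: 24 October 2030 + 90 days = 22 January 2031.
The last day of the consultation period: 66 calendar days after 22 January 2031 is 29 March 2031.
The date on which the replacement obligation becomes due: 7 calendar days after 29 March 2031 is 5 April 2031.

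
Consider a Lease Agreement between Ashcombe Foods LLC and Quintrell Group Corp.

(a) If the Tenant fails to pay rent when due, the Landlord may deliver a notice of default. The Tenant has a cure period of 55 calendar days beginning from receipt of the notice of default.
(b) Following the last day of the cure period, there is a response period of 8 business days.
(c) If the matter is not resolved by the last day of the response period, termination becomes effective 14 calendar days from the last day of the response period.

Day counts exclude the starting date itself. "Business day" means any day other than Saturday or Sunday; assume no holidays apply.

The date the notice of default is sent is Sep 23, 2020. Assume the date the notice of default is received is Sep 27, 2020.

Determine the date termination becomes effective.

Dec 16, 2020

The last day of the cure period: Sep 27, 2020 + 55 days = Nov 21, 2020.
From Saturday, Nov 21, 2020, 8 business days (Nov 23, Nov 24, Nov 25, Nov 26, Nov 27, Nov 30, Dec 1, Dec 2, skipping weekends) brings us to Wednesday, Dec 2, 2020, which is the last day of the response period.
The date termination becomes effective: Dec 2, 2020 + 14 days = Dec 16, 2020.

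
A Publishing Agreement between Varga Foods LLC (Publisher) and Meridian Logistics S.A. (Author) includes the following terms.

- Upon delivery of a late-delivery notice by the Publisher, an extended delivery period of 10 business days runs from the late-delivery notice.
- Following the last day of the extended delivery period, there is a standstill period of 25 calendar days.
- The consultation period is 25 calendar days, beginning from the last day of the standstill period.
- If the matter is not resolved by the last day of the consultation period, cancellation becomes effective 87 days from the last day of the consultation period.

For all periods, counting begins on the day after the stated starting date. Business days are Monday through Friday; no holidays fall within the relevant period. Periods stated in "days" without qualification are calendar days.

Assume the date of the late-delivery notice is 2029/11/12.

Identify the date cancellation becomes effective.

2030/04/12

The last day of the extended delivery period: 10 business days after Monday, 2029/11/12, skipping weekends — Nov 13, Nov 14, Nov 15, Nov 16, Nov 19, Nov 20, Nov 21, Nov 22, Nov 23, Nov 26 — lands on Monday, 2029/11/26.
The last day of the standstill period: 25 calendar days after 2029/11/26 is 2029/12/21.
The last day of the consultation period: 2029/12/21 + 25 days = 2030/01/15.
The date cancellation becomes effective: 87 calendar days after 2030/01/15 is 2030/04/12.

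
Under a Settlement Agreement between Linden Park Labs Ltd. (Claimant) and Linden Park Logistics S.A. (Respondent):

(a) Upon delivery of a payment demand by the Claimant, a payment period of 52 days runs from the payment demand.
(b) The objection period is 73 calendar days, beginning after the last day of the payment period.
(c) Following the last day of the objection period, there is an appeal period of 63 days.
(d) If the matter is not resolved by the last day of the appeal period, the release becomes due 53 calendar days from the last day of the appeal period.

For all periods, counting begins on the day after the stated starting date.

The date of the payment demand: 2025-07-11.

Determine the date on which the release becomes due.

The last day of the payment period: 52 calendar days after 2025-07-11 is 2025-09-01.
The last day of the objection period: 2025-09-01 + 73 days = 2025-11-13.
The last day of the appeal period: 63 calendar days after 2025-11-13 is 2026-01-15.
Adding 53 calendar days to 2026-01-15 gives 2026-03-09, which is the date on which the release becomes due.

2026-03-09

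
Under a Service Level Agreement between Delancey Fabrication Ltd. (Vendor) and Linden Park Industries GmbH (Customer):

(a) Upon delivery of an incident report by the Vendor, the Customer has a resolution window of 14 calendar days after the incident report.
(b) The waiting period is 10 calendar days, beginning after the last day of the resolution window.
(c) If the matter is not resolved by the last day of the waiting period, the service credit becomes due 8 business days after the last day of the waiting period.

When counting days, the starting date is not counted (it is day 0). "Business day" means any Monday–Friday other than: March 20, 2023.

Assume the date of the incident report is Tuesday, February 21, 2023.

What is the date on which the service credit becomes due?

March 30, 2023

The last day of the resolution window: 14 calendar days after February 21, 2023 is March 7, 2023.
The last day of the waiting period: 10 calendar days after March 7, 2023 is March 17, 2023.
The date on which the service credit becomes due: counting 8 business days from Friday, March 17, 2023 (Mar 21, Mar 22, Mar 23, Mar 24, Mar 27, Mar 28, Mar 29, Mar 30, skipping weekends and the listed holiday on Mar 20) reaches Thursday, March 30, 2023.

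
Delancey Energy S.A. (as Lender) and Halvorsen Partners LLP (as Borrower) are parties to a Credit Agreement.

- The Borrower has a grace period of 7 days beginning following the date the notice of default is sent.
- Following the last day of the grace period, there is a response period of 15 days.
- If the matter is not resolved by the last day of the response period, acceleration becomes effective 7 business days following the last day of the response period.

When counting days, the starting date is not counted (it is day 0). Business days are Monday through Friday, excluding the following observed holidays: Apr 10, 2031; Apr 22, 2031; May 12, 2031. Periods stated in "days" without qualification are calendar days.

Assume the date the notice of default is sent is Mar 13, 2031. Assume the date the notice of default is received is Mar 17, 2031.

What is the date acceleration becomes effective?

The last day of the grace period: Mar 13, 2031 + 7 days = Mar 20, 2031.
The last day of the response period: Mar 20, 2031 + 15 days = Apr 4, 2031.
The date acceleration becomes effective: 7 business days after Friday, Apr 4, 2031, skipping weekends and the listed holiday on Apr 10 — Apr 7, Apr 8, Apr 9, Apr 11, Apr 14, Apr 15, Apr 16 — lands on Wednesday, Apr 16, 2031.

Apr 16, 2031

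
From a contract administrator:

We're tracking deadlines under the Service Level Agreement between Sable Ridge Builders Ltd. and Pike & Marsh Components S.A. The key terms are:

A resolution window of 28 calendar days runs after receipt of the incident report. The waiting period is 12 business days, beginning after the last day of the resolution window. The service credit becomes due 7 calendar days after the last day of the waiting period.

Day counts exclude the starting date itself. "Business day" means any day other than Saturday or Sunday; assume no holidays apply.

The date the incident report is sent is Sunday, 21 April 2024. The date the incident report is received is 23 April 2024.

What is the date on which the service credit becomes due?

The last day of the resolution window: 23 April 2024 + 28 days = 21 May 2024.
From Tuesday, 21 May 2024, 12 business days (May 22, May 23, May 24, May 27, …, Jun 4, Jun 5, Jun 6, skipping weekends) brings us to Thursday, 6 June 2024, which is the last day of the waiting period.
Adding 7 calendar days to 6 June 2024 gives 13 June 2024, which is the date on which the service credit becomes due.

13 June 2024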